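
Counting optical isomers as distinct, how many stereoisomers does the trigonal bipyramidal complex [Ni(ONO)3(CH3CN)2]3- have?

3

A trigonal bipyramid has two axial and three equatorial sites, which are chemically inequivalent.
There are 3 geometric isomers: CH3CN both axial; CH3CN one axial, one equatorial; CH3CN both equatorial.
Each arrangement has an internal mirror plane or centre of symmetry, so none is chiral.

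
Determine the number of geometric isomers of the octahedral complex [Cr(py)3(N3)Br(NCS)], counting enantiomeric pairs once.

4

In an octahedral complex each vertex has one trans partner and four cis neighbours.
Working through the distinct placements yields 4 geometric isomers: py mer (3 arrangements); py fac (chiral).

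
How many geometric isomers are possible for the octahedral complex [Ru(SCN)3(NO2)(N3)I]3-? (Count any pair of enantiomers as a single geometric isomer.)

The six octahedral sites form three mutually perpendicular trans pairs.
Working through the distinct placements yields 4 geometric isomers: SCN mer (3 arrangements); SCN fac (chiral).

4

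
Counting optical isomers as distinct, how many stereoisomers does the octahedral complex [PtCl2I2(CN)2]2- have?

6

The six octahedral sites form three mutually perpendicular trans pairs.
The distinct arrangements are (5 in all): Cl trans, I trans, CN trans; Cl cis, I cis, CN trans; Cl cis, I trans, CN cis; Cl cis, I cis, CN cis (chiral); Cl trans, I cis, CN cis.
One of these lacks any improper symmetry element and so occurs as an enantiomeric pair, giving 5 + 1 = 6 stereoisomers in total.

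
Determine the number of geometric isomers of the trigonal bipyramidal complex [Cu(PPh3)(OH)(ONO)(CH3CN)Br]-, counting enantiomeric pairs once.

10

Placing the ligands in turn and identifying arrangements related by rotation or reflection leaves 10 distinct geometric isomers.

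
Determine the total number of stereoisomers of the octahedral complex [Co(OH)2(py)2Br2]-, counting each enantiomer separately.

In an octahedral complex each vertex has one trans partner and four cis neighbours.
Working through the distinct placements yields 5 geometric isomers: OH trans, py trans, Br trans; OH cis, py cis, Br trans; OH cis, py trans, Br cis; OH cis, py cis, Br cis (chiral); OH trans, py cis, Br cis.
One of these lacks any improper symmetry element and so occurs as an enantiomeric pair, giving 5 + 1 = 6 stereoisomers in total.

6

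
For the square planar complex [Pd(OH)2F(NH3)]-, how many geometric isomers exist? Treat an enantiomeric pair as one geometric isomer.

2

In a square planar complex each vertex has one trans partner and two cis neighbours.
Systematic placement gives 2 geometric isomers: OH cis; OH trans.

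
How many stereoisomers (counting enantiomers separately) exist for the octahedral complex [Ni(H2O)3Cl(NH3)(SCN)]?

5

The six octahedral sites form three mutually perpendicular trans pairs.
There are 4 geometric isomers: H2O mer (3 arrangements); H2O fac (chiral).
One of these lacks any improper symmetry element and so occurs as an enantiomeric pair, giving 4 + 1 = 5 stereoisomers in total.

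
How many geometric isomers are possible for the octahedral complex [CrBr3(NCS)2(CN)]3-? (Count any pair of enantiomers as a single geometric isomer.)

3

Working through the distinct placements yields 3 geometric isomers: Br mer, NCS trans; Br mer, NCS cis; Br fac, NCS cis.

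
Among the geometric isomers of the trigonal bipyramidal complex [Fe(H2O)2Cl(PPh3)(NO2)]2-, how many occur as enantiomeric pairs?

3

A trigonal bipyramid has two axial and three equatorial sites, which are chemically inequivalent.
Systematic enumeration (placing each ligand type in turn and discarding arrangements equivalent by rotation or reflection) gives 7 geometric isomers.
Of these, 3 lack any improper symmetry element and so occur as enantiomeric pairs, giving 7 + 3 = 10 stereoisomers in total.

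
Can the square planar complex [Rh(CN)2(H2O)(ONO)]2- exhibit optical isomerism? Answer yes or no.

no

Systematic placement gives 2 geometric isomers: CN cis; CN trans.
Each arrangement has an internal mirror plane or centre of symmetry, so none is chiral.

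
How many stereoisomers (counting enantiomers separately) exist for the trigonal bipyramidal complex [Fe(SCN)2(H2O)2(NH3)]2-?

6

Exhaustive case analysis gives 5 geometric isomers.
One of these lacks any improper symmetry element and so occurs as an enantiomeric pair, giving 5 + 1 = 6 stereoisomers in total.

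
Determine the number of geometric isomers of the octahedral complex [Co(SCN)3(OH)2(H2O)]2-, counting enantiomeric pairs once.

There are 3 geometric isomers: SCN mer, OH cis; SCN mer, OH trans; SCN fac, OH cis.

3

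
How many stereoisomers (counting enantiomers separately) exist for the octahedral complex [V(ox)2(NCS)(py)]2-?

The six octahedral sites form three mutually perpendicular trans pairs.
Each ox is bidentate and must span two cis positions.
Working through the distinct placements yields 2 geometric isomers: NCS and py mutually cis (chiral); NCS and py mutually trans.
One of these lacks any improper symmetry element and so occurs as an enantiomeric pair, giving 2 + 1 = 3 stereoisomers in total.

3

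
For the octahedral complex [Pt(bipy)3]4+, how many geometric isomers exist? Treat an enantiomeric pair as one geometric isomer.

The six octahedral sites form three mutually perpendicular trans pairs.
Each bipy is bidentate and must span two cis positions.
Only one geometric arrangement is possible; it has no improper symmetry element, so it exists as a pair of enantiomers (2 stereoisomers).

1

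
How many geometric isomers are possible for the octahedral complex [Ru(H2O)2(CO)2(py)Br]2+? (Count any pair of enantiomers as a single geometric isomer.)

The six octahedral sites form three mutually perpendicular trans pairs.
Systematic placement gives 6 geometric isomers: H2O cis, CO cis (3 arrangements, 2 chiral); H2O trans, CO cis; H2O cis, CO trans; H2O trans, CO trans.

6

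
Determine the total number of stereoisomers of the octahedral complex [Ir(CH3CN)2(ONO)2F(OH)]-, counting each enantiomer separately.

8

An octahedron has six vertices in three trans pairs; every non-trans pair is cis.
There are 6 geometric isomers: CH3CN trans, ONO trans; CH3CN trans, ONO cis; CH3CN cis, ONO trans; CH3CN cis, ONO cis (3 arrangements, 2 chiral).
Of these, 2 lack any improper symmetry element and so occur as enantiomeric pairs, giving 6 + 2 = 8 stereoisomers in total.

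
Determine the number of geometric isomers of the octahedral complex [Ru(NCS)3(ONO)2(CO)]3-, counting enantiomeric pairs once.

An octahedron has six vertices in three trans pairs; every non-trans pair is cis.
The distinct arrangements are (3 in all): NCS mer, ONO trans; NCS fac, ONO cis; NCS mer, ONO cis.

3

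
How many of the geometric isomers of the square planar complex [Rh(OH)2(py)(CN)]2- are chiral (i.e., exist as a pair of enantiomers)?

0

In a square planar complex each vertex has one trans partner and two cis neighbours.
There are 2 geometric isomers: OH cis; OH trans.
Each arrangement has an internal mirror plane or centre of symmetry, so none is chiral.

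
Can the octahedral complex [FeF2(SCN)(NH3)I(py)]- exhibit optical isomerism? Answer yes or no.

yes

Systematic enumeration (placing each ligand type in turn and discarding arrangements equivalent by rotation or reflection) gives 9 geometric isomers.
Of these, 6 lack any improper symmetry element and so occur as enantiomeric pairs, giving 9 + 6 = 15 stereoisomers in total.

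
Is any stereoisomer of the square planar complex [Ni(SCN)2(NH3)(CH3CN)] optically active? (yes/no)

A square has two trans pairs of vertices; adjacent vertices are cis.
There are 2 geometric isomers: SCN cis; SCN trans.
Each arrangement has an internal mirror plane or centre of symmetry, so none is chiral.

no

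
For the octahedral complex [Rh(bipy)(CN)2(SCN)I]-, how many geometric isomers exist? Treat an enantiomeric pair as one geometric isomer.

In an octahedral complex each vertex has one trans partner and four cis neighbours.
Each bipy is bidentate and must span two cis positions.
There are 4 geometric isomers: CN trans; CN cis (3 arrangements, 2 chiral).

4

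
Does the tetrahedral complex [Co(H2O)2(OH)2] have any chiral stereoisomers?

All four vertices of a tetrahedron are equivalent and mutually adjacent, so cis/trans isomerism cannot arise.
Only one geometric arrangement is possible.

no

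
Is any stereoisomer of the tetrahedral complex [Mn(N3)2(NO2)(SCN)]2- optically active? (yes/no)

In a tetrahedral complex all four positions are equivalent and every pair of ligands is adjacent — there is no cis/trans distinction.
Only one geometric arrangement is possible.

no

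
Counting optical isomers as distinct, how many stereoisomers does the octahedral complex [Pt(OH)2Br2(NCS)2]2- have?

Working through the distinct placements yields 5 geometric isomers: OH trans, Br trans, NCS trans; OH cis, Br trans, NCS cis; OH trans, Br cis, NCS cis; OH cis, Br cis, NCS cis (chiral); OH cis, Br cis, NCS trans.
One of these lacks any improper symmetry element and so occurs as an enantiomeric pair, giving 5 + 1 = 6 stereoisomers in total.

6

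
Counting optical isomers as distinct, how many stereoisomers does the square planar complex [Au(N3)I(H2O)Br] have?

In a square planar complex each vertex has one trans partner and two cis neighbours.
There are 3 geometric isomers: (Br/I trans, H2O/N3 trans); (Br/N3 trans, H2O/I trans); (Br/H2O trans, I/N3 trans).
Each arrangement has an internal mirror plane or centre of symmetry, so none is chiral.

3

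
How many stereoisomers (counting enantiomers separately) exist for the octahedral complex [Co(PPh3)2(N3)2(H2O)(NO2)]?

The six octahedral sites form three mutually perpendicular trans pairs.
The distinct arrangements are (6 in all): PPh3 trans, N3 cis; PPh3 cis, N3 cis (3 arrangements, 2 chiral); PPh3 trans, N3 trans; PPh3 cis, N3 trans.
Of these, 2 lack any improper symmetry element and so occur as enantiomeric pairs, giving 6 + 2 = 8 stereoisomers in total.

8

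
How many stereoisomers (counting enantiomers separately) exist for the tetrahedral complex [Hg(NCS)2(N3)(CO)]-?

In a tetrahedral complex all four positions are equivalent and every pair of ligands is adjacent — there is no cis/trans distinction.
Only one geometric arrangement is possible.

1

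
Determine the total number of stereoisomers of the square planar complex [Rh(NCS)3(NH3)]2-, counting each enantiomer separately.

1

In a square planar complex each vertex has one trans partner and two cis neighbours.
Only one geometric arrangement is possible.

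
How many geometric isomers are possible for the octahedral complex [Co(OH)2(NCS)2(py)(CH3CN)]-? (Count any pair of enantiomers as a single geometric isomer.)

In an octahedral complex each vertex has one trans partner and four cis neighbours.
Working through the distinct placements yields 6 geometric isomers: OH cis, NCS cis (3 arrangements, 2 chiral); OH trans, NCS cis; OH cis, NCS trans; OH trans, NCS trans.

6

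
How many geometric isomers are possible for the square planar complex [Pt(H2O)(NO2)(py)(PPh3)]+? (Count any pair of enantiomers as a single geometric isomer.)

3

In a square planar complex each vertex has one trans partner and two cis neighbours.
There are 3 geometric isomers: (H2O/PPh3 trans, NO2/py trans); (H2O/py trans, NO2/PPh3 trans); (H2O/NO2 trans, PPh3/py trans).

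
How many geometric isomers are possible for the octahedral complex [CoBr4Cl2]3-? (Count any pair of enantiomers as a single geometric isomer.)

In an octahedral complex each vertex has one trans partner and four cis neighbours.
Working through the distinct placements yields 2 geometric isomers: Cl trans; Cl cis.

2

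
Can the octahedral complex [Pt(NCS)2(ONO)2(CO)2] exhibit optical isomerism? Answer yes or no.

yes

Working through the distinct placements yields 5 geometric isomers: NCS trans, ONO trans, CO trans; NCS cis, ONO cis, CO trans; NCS cis, ONO trans, CO cis; NCS cis, ONO cis, CO cis (chiral); NCS trans, ONO cis, CO cis.
One of these lacks any improper symmetry element and so occurs as an enantiomeric pair, giving 5 + 1 = 6 stereoisomers in total.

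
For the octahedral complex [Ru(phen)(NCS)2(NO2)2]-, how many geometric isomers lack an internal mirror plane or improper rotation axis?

Each phen is bidentate and must span two cis positions.
Systematic placement gives 3 geometric isomers: NCS trans, NO2 cis; NCS cis, NO2 cis (chiral); NCS cis, NO2 trans.
One of these lacks any improper symmetry element and so occurs as an enantiomeric pair, giving 3 + 1 = 4 stereoisomers in total.

1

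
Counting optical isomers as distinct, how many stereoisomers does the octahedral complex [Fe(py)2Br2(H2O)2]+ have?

6

An octahedron has six vertices in three trans pairs; every non-trans pair is cis.
Systematic placement gives 5 geometric isomers: py trans, Br trans, H2O trans; py cis, Br trans, H2O cis; py trans, Br cis, H2O cis; py cis, Br cis, H2O cis (chiral); py cis, Br cis, H2O trans.
One of these lacks any improper symmetry element and so occurs as an enantiomeric pair, giving 5 + 1 = 6 stereoisomers in total.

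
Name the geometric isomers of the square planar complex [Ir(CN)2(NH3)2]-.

In a square planar complex each vertex has one trans partner and two cis neighbours.
Working through the distinct placements yields 2 geometric isomers: CN cis; CN trans.

cis and trans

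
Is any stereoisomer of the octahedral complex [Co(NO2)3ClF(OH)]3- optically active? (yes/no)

yes

The six octahedral sites form three mutually perpendicular trans pairs.
Systematic placement gives 4 geometric isomers: NO2 mer (3 arrangements); NO2 fac (chiral).
One of these lacks any improper symmetry element and so occurs as an enantiomeric pair, giving 4 + 1 = 5 stereoisomers in total.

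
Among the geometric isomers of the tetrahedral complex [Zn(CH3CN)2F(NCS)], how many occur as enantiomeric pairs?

All four vertices of a tetrahedron are equivalent and mutually adjacent, so cis/trans isomerism cannot arise.
Only one geometric arrangement is possible.

0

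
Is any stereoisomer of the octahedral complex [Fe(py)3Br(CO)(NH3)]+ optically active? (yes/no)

yes

The distinct arrangements are (4 in all): py mer (3 arrangements); py fac (chiral).
One of these lacks any improper symmetry element and so occurs as an enantiomeric pair, giving 4 + 1 = 5 stereoisomers in total.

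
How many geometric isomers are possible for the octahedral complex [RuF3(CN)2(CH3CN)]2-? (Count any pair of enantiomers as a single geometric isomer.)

3

The six octahedral sites form three mutually perpendicular trans pairs.
The distinct arrangements are (3 in all): F mer, CN cis; F mer, CN trans; F fac, CN cis.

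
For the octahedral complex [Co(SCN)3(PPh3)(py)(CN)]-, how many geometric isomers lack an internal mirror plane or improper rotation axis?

1

An octahedron has six vertices in three trans pairs; every non-trans pair is cis.
There are 4 geometric isomers: SCN mer (3 arrangements); SCN fac (chiral).
One of these lacks any improper symmetry element and so occurs as an enantiomeric pair, giving 4 + 1 = 5 stereoisomers in total.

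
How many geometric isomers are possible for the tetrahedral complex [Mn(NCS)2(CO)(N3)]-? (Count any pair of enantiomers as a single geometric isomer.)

All four vertices of a tetrahedron are equivalent and mutually adjacent, so cis/trans isomerism cannot arise.
Only one geometric arrangement is possible.

1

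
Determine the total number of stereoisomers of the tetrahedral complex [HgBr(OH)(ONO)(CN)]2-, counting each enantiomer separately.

All four vertices of a tetrahedron are equivalent and mutually adjacent, so cis/trans isomerism cannot arise.
Only one geometric arrangement is possible; it has no improper symmetry element, so it exists as a pair of enantiomers (2 stereoisomers).

2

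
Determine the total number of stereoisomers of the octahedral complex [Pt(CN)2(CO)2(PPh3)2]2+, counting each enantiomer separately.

An octahedron has six vertices in three trans pairs; every non-trans pair is cis.
Working through the distinct placements yields 5 geometric isomers: CN trans, CO trans, PPh3 trans; CN trans, CO cis, PPh3 cis; CN cis, CO cis, PPh3 trans; CN cis, CO cis, PPh3 cis (chiral); CN cis, CO trans, PPh3 cis.
One of these lacks any improper symmetry element and so occurs as an enantiomeric pair, giving 5 + 1 = 6 stereoisomers in total.

6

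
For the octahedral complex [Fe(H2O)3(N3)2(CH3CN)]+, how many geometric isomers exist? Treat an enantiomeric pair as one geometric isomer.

In an octahedral complex each vertex has one trans partner and four cis neighbours.
Working through the distinct placements yields 3 geometric isomers: H2O mer, N3 trans; H2O fac, N3 cis; H2O mer, N3 cis.

3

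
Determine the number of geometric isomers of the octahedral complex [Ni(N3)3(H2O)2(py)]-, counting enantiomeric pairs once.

3

Working through the distinct placements yields 3 geometric isomers: N3 mer, H2O trans; N3 fac, H2O cis; N3 mer, H2O cis.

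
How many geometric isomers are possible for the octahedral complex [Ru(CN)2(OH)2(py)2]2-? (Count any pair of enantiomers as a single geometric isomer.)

5

An octahedron has six vertices in three trans pairs; every non-trans pair is cis.
Working through the distinct placements yields 5 geometric isomers: CN trans, OH trans, py trans; CN trans, OH cis, py cis; CN cis, OH cis, py trans; CN cis, OH cis, py cis (chiral); CN cis, OH trans, py cis.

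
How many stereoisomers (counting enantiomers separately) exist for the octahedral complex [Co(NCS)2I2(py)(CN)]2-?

8

An octahedron has six vertices in three trans pairs; every non-trans pair is cis.
There are 6 geometric isomers: NCS cis, I cis (3 arrangements, 2 chiral); NCS trans, I cis; NCS cis, I trans; NCS trans, I trans.
Of these, 2 lack any improper symmetry element and so occur as enantiomeric pairs, giving 6 + 2 = 8 stereoisomers in total.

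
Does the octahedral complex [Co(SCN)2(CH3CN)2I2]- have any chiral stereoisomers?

yes

An octahedron has six vertices in three trans pairs; every non-trans pair is cis.
Systematic placement gives 5 geometric isomers: SCN trans, CH3CN trans, I trans; SCN cis, CH3CN trans, I cis; SCN trans, CH3CN cis, I cis; SCN cis, CH3CN cis, I cis (chiral); SCN cis, CH3CN cis, I trans.
One of these lacks any improper symmetry element and so occurs as an enantiomeric pair, giving 5 + 1 = 6 stereoisomers in total.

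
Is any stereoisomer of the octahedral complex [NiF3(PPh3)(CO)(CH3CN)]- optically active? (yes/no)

An octahedron has six vertices in three trans pairs; every non-trans pair is cis.
The distinct arrangements are (4 in all): F mer (3 arrangements); F fac (chiral).
One of these lacks any improper symmetry element and so occurs as an enantiomeric pair, giving 4 + 1 = 5 stereoisomers in total.

yes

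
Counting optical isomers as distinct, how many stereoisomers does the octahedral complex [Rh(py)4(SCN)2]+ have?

The six octahedral sites form three mutually perpendicular trans pairs.
Working through the distinct placements yields 2 geometric isomers: SCN trans; SCN cis.
Each arrangement has an internal mirror plane or centre of symmetry, so none is chiral.

2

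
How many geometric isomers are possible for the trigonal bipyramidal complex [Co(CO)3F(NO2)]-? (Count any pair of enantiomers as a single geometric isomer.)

4

In a trigonal bipyramid the two axial positions differ from the three equatorial ones.
Working through the distinct placements yields 4 geometric isomers: F equatorial, NO2 equatorial; F axial, NO2 equatorial; F equatorial, NO2 axial; F axial, NO2 axial.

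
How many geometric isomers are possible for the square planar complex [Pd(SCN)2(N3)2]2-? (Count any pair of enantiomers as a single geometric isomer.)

A square has two trans pairs of vertices; adjacent vertices are cis.
There are 2 geometric isomers: SCN cis; SCN trans.

2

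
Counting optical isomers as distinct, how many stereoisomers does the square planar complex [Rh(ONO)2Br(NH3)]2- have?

2

A square has two trans pairs of vertices; adjacent vertices are cis.
Systematic placement gives 2 geometric isomers: ONO cis; ONO trans.
Each arrangement has an internal mirror plane or centre of symmetry, so none is chiral.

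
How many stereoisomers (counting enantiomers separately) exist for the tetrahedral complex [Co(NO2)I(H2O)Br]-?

In a tetrahedral complex all four positions are equivalent and every pair of ligands is adjacent — there is no cis/trans distinction.
Only one geometric arrangement is possible; it has no improper symmetry element, so it exists as a pair of enantiomers (2 stereoisomers).

2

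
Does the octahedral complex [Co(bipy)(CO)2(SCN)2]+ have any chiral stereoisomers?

yes

The six octahedral sites form three mutually perpendicular trans pairs.
Each bipy is bidentate and must span two cis positions.
Working through the distinct placements yields 3 geometric isomers: CO trans, SCN cis; CO cis, SCN cis (chiral); CO cis, SCN trans.
One of these lacks any improper symmetry element and so occurs as an enantiomeric pair, giving 3 + 1 = 4 stereoisomers in total.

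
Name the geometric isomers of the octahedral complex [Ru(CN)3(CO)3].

The six octahedral sites form three mutually perpendicular trans pairs.
Systematic placement gives 2 geometric isomers: CN mer; CN fac.

fac and mer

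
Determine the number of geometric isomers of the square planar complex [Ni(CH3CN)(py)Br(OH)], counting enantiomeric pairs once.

3

Working through the distinct placements yields 3 geometric isomers: (Br/OH trans, CH3CN/py trans); (Br/py trans, CH3CN/OH trans); (Br/CH3CN trans, OH/py trans).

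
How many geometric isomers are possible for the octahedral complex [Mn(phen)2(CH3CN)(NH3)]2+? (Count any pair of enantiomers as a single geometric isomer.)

2

An octahedron has six vertices in three trans pairs; every non-trans pair is cis.
Each phen is bidentate and must span two cis positions.
The distinct arrangements are (2 in all): CH3CN and NH3 mutually trans; CH3CN and NH3 mutually cis (chiral).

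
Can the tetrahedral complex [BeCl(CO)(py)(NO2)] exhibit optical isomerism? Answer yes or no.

Only one geometric arrangement is possible; it has no improper symmetry element, so it exists as a pair of enantiomers (2 stereoisomers).

yes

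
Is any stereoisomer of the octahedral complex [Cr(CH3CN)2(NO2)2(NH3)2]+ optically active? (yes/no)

In an octahedral complex each vertex has one trans partner and four cis neighbours.
There are 5 geometric isomers: CH3CN trans, NO2 trans, NH3 trans; CH3CN trans, NO2 cis, NH3 cis; CH3CN cis, NO2 trans, NH3 cis; CH3CN cis, NO2 cis, NH3 cis (chiral); CH3CN cis, NO2 cis, NH3 trans.
One of these lacks any improper symmetry element and so occurs as an enantiomeric pair, giving 5 + 1 = 6 stereoisomers in total.

yes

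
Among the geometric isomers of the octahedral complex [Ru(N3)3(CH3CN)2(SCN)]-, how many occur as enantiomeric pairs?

The six octahedral sites form three mutually perpendicular trans pairs.
Working through the distinct placements yields 3 geometric isomers: N3 mer, CH3CN trans; N3 fac, CH3CN cis; N3 mer, CH3CN cis.
Each arrangement has an internal mirror plane or centre of symmetry, so none is chiral.

0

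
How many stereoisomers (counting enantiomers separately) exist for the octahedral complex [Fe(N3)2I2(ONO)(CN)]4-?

8

In an octahedral complex each vertex has one trans partner and four cis neighbours.
Working through the distinct placements yields 6 geometric isomers: N3 cis, I cis (3 arrangements, 2 chiral); N3 trans, I cis; N3 cis, I trans; N3 trans, I trans.
Of these, 2 lack any improper symmetry element and so occur as enantiomeric pairs, giving 6 + 2 = 8 stereoisomers in total.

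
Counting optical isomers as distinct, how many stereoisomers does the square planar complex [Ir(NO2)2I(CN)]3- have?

A square has two trans pairs of vertices; adjacent vertices are cis.
There are 2 geometric isomers: NO2 cis; NO2 trans.
Each arrangement has an internal mirror plane or centre of symmetry, so none is chiral.

2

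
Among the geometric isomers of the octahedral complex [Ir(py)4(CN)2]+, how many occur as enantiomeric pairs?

0

An octahedron has six vertices in three trans pairs; every non-trans pair is cis.
Working through the distinct placements yields 2 geometric isomers: CN trans; CN cis.
Each arrangement has an internal mirror plane or centre of symmetry, so none is chiral.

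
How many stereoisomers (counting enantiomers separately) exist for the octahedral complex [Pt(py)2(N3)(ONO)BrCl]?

The six octahedral sites form three mutually perpendicular trans pairs.
Systematic enumeration (placing each ligand type in turn and discarding arrangements equivalent by rotation or reflection) gives 9 geometric isomers.
Of these, 6 lack any improper symmetry element and so occur as enantiomeric pairs, giving 9 + 6 = 15 stereoisomers in total.

15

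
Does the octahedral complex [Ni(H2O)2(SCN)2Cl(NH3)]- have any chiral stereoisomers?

yes

The six octahedral sites form three mutually perpendicular trans pairs.
There are 6 geometric isomers: H2O cis, SCN trans; H2O cis, SCN cis (3 arrangements, 2 chiral); H2O trans, SCN trans; H2O trans, SCN cis.
Of these, 2 lack any improper symmetry element and so occur as enantiomeric pairs, giving 6 + 2 = 8 stereoisomers in total.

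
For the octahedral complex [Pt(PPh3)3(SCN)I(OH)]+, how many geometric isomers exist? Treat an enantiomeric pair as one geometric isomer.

The six octahedral sites form three mutually perpendicular trans pairs.
Working through the distinct placements yields 4 geometric isomers: PPh3 mer (3 arrangements); PPh3 fac (chiral).

4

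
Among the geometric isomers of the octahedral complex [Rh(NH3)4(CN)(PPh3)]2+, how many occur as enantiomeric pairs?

There are 2 geometric isomers: CN and PPh3 mutually cis; CN and PPh3 mutually trans.
Each arrangement has an internal mirror plane or centre of symmetry, so none is chiral.

0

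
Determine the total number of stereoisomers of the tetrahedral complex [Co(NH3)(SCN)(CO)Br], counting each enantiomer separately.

In a tetrahedral complex all four positions are equivalent and every pair of ligands is adjacent — there is no cis/trans distinction.
Only one geometric arrangement is possible; it has no improper symmetry element, so it exists as a pair of enantiomers (2 stereoisomers).

2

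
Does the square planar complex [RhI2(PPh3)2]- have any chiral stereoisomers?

A square has two trans pairs of vertices; adjacent vertices are cis.
The distinct arrangements are (2 in all): I cis; I trans.
Each arrangement has an internal mirror plane or centre of symmetry, so none is chiral.

no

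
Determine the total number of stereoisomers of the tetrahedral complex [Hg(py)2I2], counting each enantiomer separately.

1

In a tetrahedral complex all four positions are equivalent and every pair of ligands is adjacent — there is no cis/trans distinction.
Only one geometric arrangement is possible.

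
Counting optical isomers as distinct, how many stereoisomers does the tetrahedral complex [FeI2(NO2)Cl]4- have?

1

All four vertices of a tetrahedron are equivalent and mutually adjacent, so cis/trans isomerism cannot arise.
Only one geometric arrangement is possible.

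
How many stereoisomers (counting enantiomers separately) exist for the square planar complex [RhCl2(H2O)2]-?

2

A square has two trans pairs of vertices; adjacent vertices are cis.
Systematic placement gives 2 geometric isomers: Cl cis; Cl trans.
Each arrangement has an internal mirror plane or centre of symmetry, so none is chiral.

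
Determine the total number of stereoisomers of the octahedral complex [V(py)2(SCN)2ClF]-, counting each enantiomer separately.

8

An octahedron has six vertices in three trans pairs; every non-trans pair is cis.
Working through the distinct placements yields 6 geometric isomers: py trans, SCN trans; py cis, SCN cis (3 arrangements, 2 chiral); py trans, SCN cis; py cis, SCN trans.
Of these, 2 lack any improper symmetry element and so occur as enantiomeric pairs, giving 6 + 2 = 8 stereoisomers in total.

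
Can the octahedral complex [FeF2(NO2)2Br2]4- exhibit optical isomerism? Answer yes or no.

In an octahedral complex each vertex has one trans partner and four cis neighbours.
The distinct arrangements are (5 in all): F trans, NO2 trans, Br trans; F cis, NO2 cis, Br trans; F cis, NO2 trans, Br cis; F cis, NO2 cis, Br cis (chiral); F trans, NO2 cis, Br cis.
One of these lacks any improper symmetry element and so occurs as an enantiomeric pair, giving 5 + 1 = 6 stereoisomers in total.

yes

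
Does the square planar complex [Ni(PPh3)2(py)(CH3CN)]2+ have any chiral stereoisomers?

Systematic placement gives 2 geometric isomers: PPh3 cis; PPh3 trans.
Each arrangement has an internal mirror plane or centre of symmetry, so none is chiral.

no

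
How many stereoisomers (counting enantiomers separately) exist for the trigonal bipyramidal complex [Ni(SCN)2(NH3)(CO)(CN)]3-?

10

Exhaustive case analysis gives 7 geometric isomers.
Of these, 3 lack any improper symmetry element and so occur as enantiomeric pairs, giving 7 + 3 = 10 stereoisomers in total.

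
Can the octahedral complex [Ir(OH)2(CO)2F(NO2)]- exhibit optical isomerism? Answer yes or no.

An octahedron has six vertices in three trans pairs; every non-trans pair is cis.
The distinct arrangements are (6 in all): OH trans, CO trans; OH cis, CO trans; OH trans, CO cis; OH cis, CO cis (3 arrangements, 2 chiral).
Of these, 2 lack any improper symmetry element and so occur as enantiomeric pairs, giving 6 + 2 = 8 stereoisomers in total.

yes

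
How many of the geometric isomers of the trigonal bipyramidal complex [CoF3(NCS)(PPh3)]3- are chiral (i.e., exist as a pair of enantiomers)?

0

A trigonal bipyramid has two axial and three equatorial sites, which are chemically inequivalent.
Systematic placement gives 4 geometric isomers: NCS equatorial, PPh3 equatorial; NCS axial, PPh3 equatorial; NCS equatorial, PPh3 axial; NCS axial, PPh3 axial.
Each arrangement has an internal mirror plane or centre of symmetry, so none is chiral.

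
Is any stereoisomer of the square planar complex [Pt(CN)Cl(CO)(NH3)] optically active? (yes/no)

no

In a square planar complex each vertex has one trans partner and two cis neighbours.
Systematic placement gives 3 geometric isomers: (CN/Cl trans, CO/NH3 trans); (CN/NH3 trans, CO/Cl trans); (CN/CO trans, Cl/NH3 trans).
Each arrangement has an internal mirror plane or centre of symmetry, so none is chiral.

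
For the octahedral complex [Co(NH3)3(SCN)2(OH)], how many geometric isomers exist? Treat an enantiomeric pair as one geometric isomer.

In an octahedral complex each vertex has one trans partner and four cis neighbours.
The distinct arrangements are (3 in all): NH3 mer, SCN trans; NH3 mer, SCN cis; NH3 fac, SCN cis.

3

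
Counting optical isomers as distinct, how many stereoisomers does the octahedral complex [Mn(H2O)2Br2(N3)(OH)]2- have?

The six octahedral sites form three mutually perpendicular trans pairs.
Working through the distinct placements yields 6 geometric isomers: H2O trans, Br trans; H2O cis, Br trans; H2O cis, Br cis (3 arrangements, 2 chiral); H2O trans, Br cis.
Of these, 2 lack any improper symmetry element and so occur as enantiomeric pairs, giving 6 + 2 = 8 stereoisomers in total.

8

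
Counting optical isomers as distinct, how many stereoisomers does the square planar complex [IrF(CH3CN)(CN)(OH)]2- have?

Working through the distinct placements yields 3 geometric isomers: (CH3CN/F trans, CN/OH trans); (CH3CN/OH trans, CN/F trans); (CH3CN/CN trans, F/OH trans).
Each arrangement has an internal mirror plane or centre of symmetry, so none is chiral.

3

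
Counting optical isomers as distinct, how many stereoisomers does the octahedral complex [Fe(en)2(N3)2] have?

In an octahedral complex each vertex has one trans partner and four cis neighbours.
Each en is bidentate and must span two cis positions.
Systematic placement gives 2 geometric isomers: N3 trans; N3 cis (chiral).
One of these lacks any improper symmetry element and so occurs as an enantiomeric pair, giving 2 + 1 = 3 stereoisomers in total.

3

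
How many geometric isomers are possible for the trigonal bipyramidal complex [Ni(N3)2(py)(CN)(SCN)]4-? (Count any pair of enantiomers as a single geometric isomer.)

A trigonal bipyramid has two axial and three equatorial sites, which are chemically inequivalent.
Systematic enumeration (placing each ligand type in turn and discarding arrangements equivalent by rotation or reflection) gives 7 geometric isomers.

7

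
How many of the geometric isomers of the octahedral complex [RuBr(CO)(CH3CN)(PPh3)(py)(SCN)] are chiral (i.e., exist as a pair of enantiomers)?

15

An octahedron has six vertices in three trans pairs; every non-trans pair is cis.
Placing the ligands in turn and identifying arrangements related by rotation or reflection leaves 15 distinct geometric isomers.
Of these, 15 lack any improper symmetry element and so occur as enantiomeric pairs, giving 15 + 15 = 30 stereoisomers in total.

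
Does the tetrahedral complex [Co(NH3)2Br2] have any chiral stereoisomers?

no

In a tetrahedral complex all four positions are equivalent and every pair of ligands is adjacent — there is no cis/trans distinction.
Only one geometric arrangement is possible.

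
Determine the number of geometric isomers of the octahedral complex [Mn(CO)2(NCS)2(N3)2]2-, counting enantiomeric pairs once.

5

In an octahedral complex each vertex has one trans partner and four cis neighbours.
The distinct arrangements are (5 in all): CO trans, NCS trans, N3 trans; CO trans, NCS cis, N3 cis; CO cis, NCS trans, N3 cis; CO cis, NCS cis, N3 cis (chiral); CO cis, NCS cis, N3 trans.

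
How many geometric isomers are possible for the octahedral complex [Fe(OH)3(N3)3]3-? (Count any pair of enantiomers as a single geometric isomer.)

2

An octahedron has six vertices in three trans pairs; every non-trans pair is cis.
There are 2 geometric isomers: OH mer; OH fac.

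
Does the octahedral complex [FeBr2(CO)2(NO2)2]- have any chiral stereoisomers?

An octahedron has six vertices in three trans pairs; every non-trans pair is cis.
There are 5 geometric isomers: Br trans, CO trans, NO2 trans; Br trans, CO cis, NO2 cis; Br cis, CO cis, NO2 trans; Br cis, CO cis, NO2 cis (chiral); Br cis, CO trans, NO2 cis.
One of these lacks any improper symmetry element and so occurs as an enantiomeric pair, giving 5 + 1 = 6 stereoisomers in total.

yes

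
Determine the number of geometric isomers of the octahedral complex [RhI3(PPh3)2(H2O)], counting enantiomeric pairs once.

3

The six octahedral sites form three mutually perpendicular trans pairs.
The distinct arrangements are (3 in all): I mer, PPh3 trans; I fac, PPh3 cis; I mer, PPh3 cis.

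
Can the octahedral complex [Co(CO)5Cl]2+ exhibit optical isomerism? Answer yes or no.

The six octahedral sites form three mutually perpendicular trans pairs.
Only one geometric arrangement is possible.

no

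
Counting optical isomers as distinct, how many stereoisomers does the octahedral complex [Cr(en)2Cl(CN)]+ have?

In an octahedral complex each vertex has one trans partner and four cis neighbours.
Each en is bidentate and must span two cis positions.
There are 2 geometric isomers: Cl and CN mutually trans; Cl and CN mutually cis (chiral).
One of these lacks any improper symmetry element and so occurs as an enantiomeric pair, giving 2 + 1 = 3 stereoisomers in total.

3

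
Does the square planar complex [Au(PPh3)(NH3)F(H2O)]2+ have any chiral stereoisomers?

The distinct arrangements are (3 in all): (F/NH3 trans, H2O/PPh3 trans); (F/PPh3 trans, H2O/NH3 trans); (F/H2O trans, NH3/PPh3 trans).
Each arrangement has an internal mirror plane or centre of symmetry, so none is chiral.

no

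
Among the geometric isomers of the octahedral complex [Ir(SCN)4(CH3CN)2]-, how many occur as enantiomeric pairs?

The six octahedral sites form three mutually perpendicular trans pairs.
The distinct arrangements are (2 in all): CH3CN trans; CH3CN cis.
Each arrangement has an internal mirror plane or centre of symmetry, so none is chiral.

0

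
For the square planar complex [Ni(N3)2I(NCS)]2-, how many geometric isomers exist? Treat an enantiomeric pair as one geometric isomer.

A square has two trans pairs of vertices; adjacent vertices are cis.
Working through the distinct placements yields 2 geometric isomers: N3 cis; N3 trans.

2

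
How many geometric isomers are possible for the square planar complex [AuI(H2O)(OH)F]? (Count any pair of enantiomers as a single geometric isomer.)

3

In a square planar complex each vertex has one trans partner and two cis neighbours.
Working through the distinct placements yields 3 geometric isomers: (F/I trans, H2O/OH trans); (F/OH trans, H2O/I trans); (F/H2O trans, I/OH trans).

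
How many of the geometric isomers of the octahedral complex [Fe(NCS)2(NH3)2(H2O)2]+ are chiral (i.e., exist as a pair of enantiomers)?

In an octahedral complex each vertex has one trans partner and four cis neighbours.
The distinct arrangements are (5 in all): NCS trans, NH3 trans, H2O trans; NCS cis, NH3 cis, H2O trans; NCS cis, NH3 trans, H2O cis; NCS cis, NH3 cis, H2O cis (chiral); NCS trans, NH3 cis, H2O cis.
One of these lacks any improper symmetry element and so occurs as an enantiomeric pair, giving 5 + 1 = 6 stereoisomers in total.

1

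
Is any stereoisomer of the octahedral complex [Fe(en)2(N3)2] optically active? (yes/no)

In an octahedral complex each vertex has one trans partner and four cis neighbours.
Each en is bidentate and must span two cis positions.
Working through the distinct placements yields 2 geometric isomers: N3 trans; N3 cis (chiral).
One of these lacks any improper symmetry element and so occurs as an enantiomeric pair, giving 2 + 1 = 3 stereoisomers in total.

yes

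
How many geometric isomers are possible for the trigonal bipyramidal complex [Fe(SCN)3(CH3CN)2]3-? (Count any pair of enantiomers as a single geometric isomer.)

Systematic placement gives 3 geometric isomers: CH3CN both axial; CH3CN one axial, one equatorial; CH3CN both equatorial.

3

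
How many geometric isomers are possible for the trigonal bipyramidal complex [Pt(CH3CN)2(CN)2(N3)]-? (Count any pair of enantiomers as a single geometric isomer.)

5

Systematic enumeration (placing each ligand type in turn and discarding arrangements equivalent by rotation or reflection) gives 5 geometric isomers.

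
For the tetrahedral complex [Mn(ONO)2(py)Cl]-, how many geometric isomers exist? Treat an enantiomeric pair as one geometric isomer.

1

In a tetrahedral complex all four positions are equivalent and every pair of ligands is adjacent — there is no cis/trans distinction.
Only one geometric arrangement is possible.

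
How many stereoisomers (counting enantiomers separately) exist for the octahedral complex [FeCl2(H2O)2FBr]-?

8

In an octahedral complex each vertex has one trans partner and four cis neighbours.
The distinct arrangements are (6 in all): Cl cis, H2O trans; Cl cis, H2O cis (3 arrangements, 2 chiral); Cl trans, H2O trans; Cl trans, H2O cis.
Of these, 2 lack any improper symmetry element and so occur as enantiomeric pairs, giving 6 + 2 = 8 stereoisomers in total.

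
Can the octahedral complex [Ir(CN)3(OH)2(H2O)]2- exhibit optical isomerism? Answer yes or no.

no

There are 3 geometric isomers: CN mer, OH trans; CN mer, OH cis; CN fac, OH cis.
Each arrangement has an internal mirror plane or centre of symmetry, so none is chiral.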